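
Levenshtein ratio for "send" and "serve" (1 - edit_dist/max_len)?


Word 1: "send" (length 4)
Word 2: "serve" (length 5)
One optimal edit sequence:
  1. keep 's'
  2. keep 'e'
  3. insert 'r'  (+1)
  4. substitute 'n' -> 'v'  (+1)
  5. substitute 'd' -> 'e'  (+1)
Edit distance = 3
Max length = max(4, 5) = 5
Similarity = 1 - 3/5
= 0.4000


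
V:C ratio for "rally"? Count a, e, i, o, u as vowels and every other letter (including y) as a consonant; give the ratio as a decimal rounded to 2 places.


Word: "rally"
Vowels (a,e,i,o,u): 1
Consonants: 4
Ratio = 1/4
= 0.25


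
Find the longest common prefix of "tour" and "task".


Word 1: "tour"
Word 2: "task"
Comparing from start:
  Pos 0: 't' == 't'
  Pos 1: 'o' != 'a' (stop)
LCP = "t" (length 1)


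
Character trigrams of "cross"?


Word: "cross" (length 5)
Number of trigrams = 5 - 3 + 1 = 3
  Position 0: "cro"
  Position 1: "ros"
  Position 2: "oss"
Trigrams = "cro", "ros", "oss"


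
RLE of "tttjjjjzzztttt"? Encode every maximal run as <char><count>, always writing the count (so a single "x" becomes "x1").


String: "tttjjjjzzztttt"
Scanning for consecutive runs:
  't' x 3
  'j' x 4
  'z' x 3
  't' x 4
RLE = "t3j4z3t4"


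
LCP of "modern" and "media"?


Word 1: "modern"
Word 2: "media"
Comparing from start:
  Pos 0: 'm' == 'm'
  Pos 1: 'o' != 'e' (stop)
LCP = "m" (length 1)


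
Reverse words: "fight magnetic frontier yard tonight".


Original: "fight magnetic frontier yard tonight"
Words (1..n): fight | magnetic | frontier | yard | tonight
Reversed (n..1): tonight | yard | frontier | magnetic | fight
Result = "tonight yard frontier magnetic fight"


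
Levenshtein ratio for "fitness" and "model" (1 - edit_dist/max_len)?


Word 1: "fitness" (length 7)
Word 2: "model" (length 5)
One optimal edit sequence:
  1. delete 'f'  (+1)
  2. substitute 'i' -> 'm'  (+1)
  3. substitute 't' -> 'o'  (+1)
  4. substitute 'n' -> 'd'  (+1)
  5. keep 'e'
  6. delete 's'  (+1)
  7. substitute 's' -> 'l'  (+1)
Edit distance = 6
Max length = max(7, 5) = 7
Similarity = 1 - 6/7
= 0.1429


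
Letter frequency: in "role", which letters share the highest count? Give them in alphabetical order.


Word: "role"
Letter counts:
  'e': 1
  'l': 1
  'o': 1
  'r': 1
Maximum count = 1
Most frequent = 'e', 'l', 'o', 'r' (1 time each)


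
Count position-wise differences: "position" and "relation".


Comparing character by character (same length = 8):
  Pos 0: 'p' vs 'r' !=
  Pos 1: 'o' vs 'e' !=
  Pos 2: 's' vs 'l' !=
  Pos 3: 'i' vs 'a' !=
  Pos 4: 't' vs 't' =
  Pos 5: 'i' vs 'i' =
  Pos 6: 'o' vs 'o' =
  Pos 7: 'n' vs 'n' =
Hamming distance = 4


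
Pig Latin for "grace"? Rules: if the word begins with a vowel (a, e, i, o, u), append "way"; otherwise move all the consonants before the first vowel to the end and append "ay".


Word: "grace"
Starts with consonant(s) → move to end, add 'ay'
Consonant cluster: "gr"
Pig Latin = "acegray"


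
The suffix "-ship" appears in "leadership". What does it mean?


Suffix: -ship
As in: leadership -> leader + -ship
Meaning = state / position


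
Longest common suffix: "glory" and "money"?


Word 1: "glory"
Word 2: "money"
Comparing from end:
  Pos -1: 'y' == 'y'
  Pos -2: 'r' != 'e' (stop)
LCS = "y" (length 1)


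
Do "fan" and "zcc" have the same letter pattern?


Pattern of "fan": [0, 1, 2]
Pattern of "zcc": [0, 1, 1]
Patterns do not match
Same pattern = No


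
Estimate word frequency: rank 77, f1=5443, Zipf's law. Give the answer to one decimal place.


Zipf's law: f(r) = f(1) / r
f(1) = 5443
f(77) = 5443 / 77
= 70.7 occurrences


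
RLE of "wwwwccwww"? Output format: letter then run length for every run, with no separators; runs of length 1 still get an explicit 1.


String: "wwwwccwww"
Scanning for consecutive runs:
  'w' x 4
  'c' x 2
  'w' x 3
RLE = "w4c2w3"


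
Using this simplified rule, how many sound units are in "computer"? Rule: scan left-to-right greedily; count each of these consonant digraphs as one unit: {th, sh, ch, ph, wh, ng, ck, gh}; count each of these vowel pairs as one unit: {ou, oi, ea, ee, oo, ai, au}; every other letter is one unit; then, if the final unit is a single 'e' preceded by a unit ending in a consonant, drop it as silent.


Word: "computer" (8 letters)
Left-to-right scan:
  [1] 'c' (letter)
  [2] 'o' (letter)
  [3] 'm' (letter)
  [4] 'p' (letter)
  [5] 'u' (letter)
  [6] 't' (letter)
  [7] 'e' (letter)
  [8] 'r' (letter)
Units from scan: 8
Sound units = 8 units


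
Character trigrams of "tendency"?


Word: "tendency" (length 8)
Number of trigrams = 8 - 3 + 1 = 6
  Position 0: "ten"
  Position 1: "end"
  Position 2: "nde"
  Position 3: "den"
  Position 4: "enc"
  Position 5: "ncy"
Trigrams = "ten", "end", "nde", "den", "enc", "ncy"


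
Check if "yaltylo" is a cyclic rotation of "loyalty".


Word: "loyalty", Candidate: "yaltylo"
Method: check if candidate is substring of word+word
"loyaltyloyalty" contains "yaltylo"? Yes
Is rotation = Yes


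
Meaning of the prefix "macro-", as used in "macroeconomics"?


Prefix: macro-
As in: macroeconomics -> macro- + economics
Meaning = large


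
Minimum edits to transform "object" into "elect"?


Word 1: "object" (length 6)
Word 2: "elect" (length 5)
One optimal edit sequence (insert/delete/substitute each cost 1):
  1. delete 'o'  (+1)
  2. substitute 'b' -> 'e'  (+1)
  3. substitute 'j' -> 'l'  (+1)
  4. keep 'e'
  5. keep 'c'
  6. keep 't'
Total edit operations: 3
Edit distance = 3


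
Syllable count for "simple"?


Word: "simple"
Syllable breakdown: sim | ple
Counting: 2 parts
= 2 syllables


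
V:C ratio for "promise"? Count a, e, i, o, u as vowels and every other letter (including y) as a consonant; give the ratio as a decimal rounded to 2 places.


Word: "promise"
Vowels (a,e,i,o,u): 3
Consonants: 4
Ratio = 3/4
= 0.75


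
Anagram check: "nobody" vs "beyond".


Word 1: "nobody" → sorted: bdnooy
Word 2: "beyond" → sorted: bdenoy
Same letters? bdnooy != bdenoy
Anagram = No


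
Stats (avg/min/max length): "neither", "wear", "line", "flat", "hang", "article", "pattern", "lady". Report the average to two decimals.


Lengths: "neither"=7, "wear"=4, "line"=4, "flat"=4, "hang"=4, "article"=7, "pattern"=7, "lady"=4
Sum = 41, Count = 8
Average = 41/8 = 5.13
= avg=5.13, min=4, max=7


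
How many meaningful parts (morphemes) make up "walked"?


Word: "walked"
Morphemes: walk + -ed
Each morpheme carries meaning
= 2 morphemes


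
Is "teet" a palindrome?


Word: "teet"
Reversed: "teet"
Forward == Backward? teet == teet
Palindrome = Yes


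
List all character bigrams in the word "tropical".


Word: "tropical" (length 8)
Number of bigrams = 8 - 2 + 1 = 7
  Position 0: "tr"
  Position 1: "ro"
  Position 2: "op"
  Position 3: "pi"
  Position 4: "ic"
  Position 5: "ca"
  Position 6: "al"
Bigrams = "tr", "ro", "op", "pi", "ic", "ca", "al"


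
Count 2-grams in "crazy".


Word: "crazy" (length 5)
Number of 2-grams = length - 2 + 1 = 5 - 2 + 1
= 4


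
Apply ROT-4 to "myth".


Word: "myth"
Shift: 4
Each letter → (letter + shift) mod 26:
  'm' (12) + 4 = 16 → 'q'
  'y' (24) + 4 = 2 → 'c'
  't' (19) + 4 = 23 → 'x'
  'h' (7) + 4 = 11 → 'l'
Result = "qcxl"


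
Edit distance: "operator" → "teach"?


Word 1: "operator" (length 8)
Word 2: "teach" (length 5)
One optimal edit sequence (insert/delete/substitute each cost 1):
  1. delete 'o'  (+1)
  2. substitute 'p' -> 't'  (+1)
  3. keep 'e'
  4. delete 'r'  (+1)
  5. keep 'a'
  6. delete 't'  (+1)
  7. substitute 'o' -> 'c'  (+1)
  8. substitute 'r' -> 'h'  (+1)
Total edit operations: 6
Edit distance = 6


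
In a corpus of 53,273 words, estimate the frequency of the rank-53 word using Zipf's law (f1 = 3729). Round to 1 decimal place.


Zipf's law: f(r) = f(1) / r
f(1) = 3729
f(53) = 3729 / 53
= 70.4 occurrences


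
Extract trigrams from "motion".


Word: "motion" (length 6)
Number of trigrams = 6 - 3 + 1 = 4
  Position 0: "mot"
  Position 1: "oti"
  Position 2: "tio"
  Position 3: "ion"
Trigrams = "mot", "oti", "tio", "ion"


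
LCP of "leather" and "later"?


Word 1: "leather"
Word 2: "later"
Comparing from start:
  Pos 0: 'l' == 'l'
  Pos 1: 'e' != 'a' (stop)
LCP = "l" (length 1)


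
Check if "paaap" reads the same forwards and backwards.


Word: "paaap"
Reversed: "paaap"
Forward == Backward? paaap == paaap
Palindrome = Yes


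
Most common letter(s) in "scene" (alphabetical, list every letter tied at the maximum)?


Word: "scene"
Letter counts:
  'c': 1
  'e': 2
  'n': 1
  's': 1
Maximum count = 2
Most frequent = 'e' (2 times each)


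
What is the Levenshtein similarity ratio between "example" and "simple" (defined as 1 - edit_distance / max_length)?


Word 1: "example" (length 7)
Word 2: "simple" (length 6)
One optimal edit sequence:
  1. delete 'e'  (+1)
  2. substitute 'x' -> 's'  (+1)
  3. substitute 'a' -> 'i'  (+1)
  4. keep 'm'
  5. keep 'p'
  6. keep 'l'
  7. keep 'e'
Edit distance = 3
Max length = max(7, 6) = 7
Similarity = 1 - 3/7
= 0.5714


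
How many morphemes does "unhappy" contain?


Word: "unhappy"
Morphemes: un- + happy
Each morpheme carries meaning
= 2 morphemes


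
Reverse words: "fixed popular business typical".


Original: "fixed popular business typical"
Words (1..n): fixed | popular | business | typical
Reversed (n..1): typical | business | popular | fixed
Result = "typical business popular fixed"


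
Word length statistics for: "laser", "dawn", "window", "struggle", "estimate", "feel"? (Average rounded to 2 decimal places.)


Lengths: "laser"=5, "dawn"=4, "window"=6, "struggle"=8, "estimate"=8, "feel"=4
Sum = 35, Count = 6
Average = 35/6 = 5.83
= avg=5.83, min=4, max=8


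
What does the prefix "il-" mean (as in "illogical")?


Prefix: il-
Example: illogical = il- + logical
Meaning = not


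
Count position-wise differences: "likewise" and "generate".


Comparing character by character (same length = 8):
  Pos 0: 'l' vs 'g' !=
  Pos 1: 'i' vs 'e' !=
  Pos 2: 'k' vs 'n' !=
  Pos 3: 'e' vs 'e' =
  Pos 4: 'w' vs 'r' !=
  Pos 5: 'i' vs 'a' !=
  Pos 6: 's' vs 't' !=
  Pos 7: 'e' vs 'e' =
Hamming distance = 6


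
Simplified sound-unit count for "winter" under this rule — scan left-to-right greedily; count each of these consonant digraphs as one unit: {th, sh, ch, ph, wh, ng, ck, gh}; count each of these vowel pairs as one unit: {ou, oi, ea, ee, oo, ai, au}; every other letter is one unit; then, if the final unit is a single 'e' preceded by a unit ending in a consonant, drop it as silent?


Word: "winter" (6 letters)
Left-to-right scan:
  (1) 'w' (letter)
  (2) 'i' (letter)
  (3) 'n' (letter)
  (4) 't' (letter)
  (5) 'e' (letter)
  (6) 'r' (letter)
Units from scan: 6
Sound units = 6 units


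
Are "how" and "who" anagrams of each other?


Word 1: "how" → sorted: how
Word 2: "who" → sorted: how
Same letters? how == how
Anagram = Yes


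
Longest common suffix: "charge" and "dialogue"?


Word 1: "charge"
Word 2: "dialogue"
Comparing from end:
  Pos -1: 'e' == 'e'
  Pos -2: 'g' != 'u' (stop)
LCS = "e" (length 1)


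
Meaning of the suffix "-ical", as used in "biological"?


Suffix: -ical
As in: biological -> biology + -ical, with a spelling change
Meaning = relating to


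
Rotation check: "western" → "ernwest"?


Word: "western", Candidate: "ernwest"
Method: check if candidate is substring of word+word
"westernwestern" contains "ernwest"? Yes
Is rotation = Yes


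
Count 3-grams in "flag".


Word: "flag" (length 4)
Number of 3-grams = length - 3 + 1 = 4 - 3 + 1
= 2


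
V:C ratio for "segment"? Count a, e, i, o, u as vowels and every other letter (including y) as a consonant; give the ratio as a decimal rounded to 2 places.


Word: "segment"
Vowels (a,e,i,o,u): 2
Consonants: 5
Ratio = 2/5
= 0.40


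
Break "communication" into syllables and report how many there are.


Word: "communication"
Syllable breakdown: com-mu-ni-ca-tion
Counting: 5 parts
= 5 syllables


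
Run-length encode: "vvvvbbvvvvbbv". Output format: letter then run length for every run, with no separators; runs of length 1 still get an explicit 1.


String: "vvvvbbvvvvbbv"
Scanning for consecutive runs:
  'v' x 4
  'b' x 2
  'v' x 4
  'b' x 2
  'v' x 1
RLE = "v4b2v4b2v1"


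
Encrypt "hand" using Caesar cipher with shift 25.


Word: "hand"
Shift: 25
Each letter → (letter + shift) mod 26:
  'h' (7) + 25 = 6 → 'g'
  'a' (0) + 25 = 25 → 'z'
  'n' (13) + 25 = 12 → 'm'
  'd' (3) + 25 = 2 → 'c'
Result = "gzmc"


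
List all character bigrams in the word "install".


Word: "install" (length 7)
Number of bigrams = 7 - 2 + 1 = 6
  Position 0: "in"
  Position 1: "ns"
  Position 2: "st"
  Position 3: "ta"
  Position 4: "al"
  Position 5: "ll"
Bigrams = "in", "ns", "st", "ta", "al", "ll"


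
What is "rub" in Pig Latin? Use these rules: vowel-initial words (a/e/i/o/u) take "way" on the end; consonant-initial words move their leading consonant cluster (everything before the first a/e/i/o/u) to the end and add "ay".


Word: "rub"
Starts with consonant(s) → move to end, add 'ay'
Consonant cluster: "r"
Pig Latin = "ubray"


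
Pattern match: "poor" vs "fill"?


Pattern of "poor": [0, 1, 1, 2]
Pattern of "fill": [0, 1, 2, 2]
Patterns do not match
Same pattern = No


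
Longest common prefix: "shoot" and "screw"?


Word 1: "shoot"
Word 2: "screw"
Comparing from start:
  Pos 0: 's' == 's'
  Pos 1: 'h' != 'c' (stop)
LCP = "s" (length 1)


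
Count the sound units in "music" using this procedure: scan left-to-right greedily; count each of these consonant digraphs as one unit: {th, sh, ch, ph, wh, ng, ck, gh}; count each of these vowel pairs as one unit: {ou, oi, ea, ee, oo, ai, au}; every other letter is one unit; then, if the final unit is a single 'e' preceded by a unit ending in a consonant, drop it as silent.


Word: "music" (5 letters)
Left-to-right scan:
  [1] 'm' (letter)
  [2] 'u' (letter)
  [3] 's' (letter)
  [4] 'i' (letter)
  [5] 'c' (letter)
Units from scan: 5
Sound units = 5 units


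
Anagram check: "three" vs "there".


Word 1: "three" → sorted: eehrt
Word 2: "there" → sorted: eehrt
Same letters? eehrt == eehrt
Anagram = Yes


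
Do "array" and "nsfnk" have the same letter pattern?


Pattern of "array": [0, 1, 1, 0, 2]
Pattern of "nsfnk": [0, 1, 2, 0, 3]
Patterns do not match
Same pattern = No


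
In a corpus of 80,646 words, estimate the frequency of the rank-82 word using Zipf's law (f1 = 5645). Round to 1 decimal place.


Zipf's law: f(r) = f(1) / r
f(1) = 5645
f(82) = 5645 / 82
= 68.8 occurrences


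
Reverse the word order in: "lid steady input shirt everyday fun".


Original: "lid steady input shirt everyday fun"
Words (1..n): lid | steady | input | shirt | everyday | fun
Reversed (n..1): fun | everyday | shirt | input | steady | lid
Result = "fun everyday shirt input steady lid"


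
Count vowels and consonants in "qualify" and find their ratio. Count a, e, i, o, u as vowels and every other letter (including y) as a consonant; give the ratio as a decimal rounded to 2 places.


Word: "qualify"
Vowels (a,e,i,o,u): 3
Consonants: 4
Ratio = 3/4
= 0.75


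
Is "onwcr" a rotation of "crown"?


Word: "crown", Candidate: "onwcr"
Method: check if candidate is substring of word+word
"crowncrown" contains "onwcr"? No
Is rotation = No


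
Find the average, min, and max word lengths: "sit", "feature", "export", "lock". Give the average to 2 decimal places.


Lengths: "sit"=3, "feature"=7, "export"=6, "lock"=4
Sum = 20, Count = 4
Average = 20/4 = 5.00
= avg=5.00, min=3, max=7


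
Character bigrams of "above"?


Word: "above" (length 5)
Number of bigrams = 5 - 2 + 1 = 4
  Position 0: "ab"
  Position 1: "bo"
  Position 2: "ov"
  Position 3: "ve"
Bigrams = "ab", "bo", "ov", "ve"


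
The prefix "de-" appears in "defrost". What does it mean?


Prefix: de-
As in: defrost -> de- + frost
Meaning = remove / reverse


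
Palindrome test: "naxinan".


Word: "naxinan"
Reversed: "nanixan"
Forward == Backward? naxinan != nanixan
Palindrome = No


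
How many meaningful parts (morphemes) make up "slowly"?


Word: "slowly"
Morphemes: slow / -ly
Each morpheme carries meaning
= 2 morphemes


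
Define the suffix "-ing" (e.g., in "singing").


Suffix: -ing
Example: singing = sing + -ing
Meaning = present participle


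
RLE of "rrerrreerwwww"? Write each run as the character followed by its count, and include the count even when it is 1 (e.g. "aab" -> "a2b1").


String: "rrerrreerwwww"
Scanning for consecutive runs:
  'r' x 2
  'e' x 1
  'r' x 3
  'e' x 2
  'r' x 1
  'w' x 4
RLE = "r2e1r3e2r1w4"


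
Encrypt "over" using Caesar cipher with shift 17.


Word: "over"
Shift: 17
Each letter → (letter + shift) mod 26:
  'o' (14) + 17 = 5 → 'f'
  'v' (21) + 17 = 12 → 'm'
  'e' (4) + 17 = 21 → 'v'
  'r' (17) + 17 = 8 → 'i'
Result = "fmvi"


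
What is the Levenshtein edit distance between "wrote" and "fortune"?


Word 1: "wrote" (length 5)
Word 2: "fortune" (length 7)
One optimal edit sequence (insert/delete/substitute each cost 1):
  1. insert 'f'  (+1)
  2. substitute 'w' -> 'o'  (+1)
  3. keep 'r'
  4. insert 't'  (+1)
  5. substitute 'o' -> 'u'  (+1)
  6. substitute 't' -> 'n'  (+1)
  7. keep 'e'
Total edit operations: 5
Edit distance = 5


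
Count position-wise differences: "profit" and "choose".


Comparing character by character (same length = 6):
  Pos 0: 'p' vs 'c' !=
  Pos 1: 'r' vs 'h' !=
  Pos 2: 'o' vs 'o' =
  Pos 3: 'f' vs 'o' !=
  Pos 4: 'i' vs 's' !=
  Pos 5: 't' vs 'e' !=
Hamming distance = 5


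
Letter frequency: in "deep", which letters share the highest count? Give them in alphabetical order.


Word: "deep"
Letter counts:
  'd': 1
  'e': 2
  'p': 1
Maximum count = 2
Most frequent = 'e' (2 times each)


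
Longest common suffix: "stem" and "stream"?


Word 1: "stem"
Word 2: "stream"
Comparing from end:
  Pos -1: 'm' == 'm'
  Pos -2: 'e' != 'a' (stop)
LCS = "m" (length 1)


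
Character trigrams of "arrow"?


Word: "arrow" (length 5)
Number of trigrams = 5 - 3 + 1 = 3
  Position 0: "arr"
  Position 1: "rro"
  Position 2: "row"
Trigrams = "arr", "rro", "row"


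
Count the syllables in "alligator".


Word: "alligator"
Syllable breakdown: al-li-ga-tor
Counting: 4 parts
= 4 syllables


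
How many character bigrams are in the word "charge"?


Word: "charge" (length 6)
Number of 2-grams = length - 2 + 1 = 6 - 2 + 1
= 5


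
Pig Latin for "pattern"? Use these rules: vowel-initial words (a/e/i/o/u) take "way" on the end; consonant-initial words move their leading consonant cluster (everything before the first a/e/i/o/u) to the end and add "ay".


Word: "pattern"
Starts with consonant(s) → move to end, add 'ay'
Consonant cluster: "p"
Pig Latin = "atternpay"


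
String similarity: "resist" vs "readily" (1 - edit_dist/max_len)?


Word 1: "resist" (length 6)
Word 2: "readily" (length 7)
One optimal edit sequence:
  1. keep 'r'
  2. keep 'e'
  3. insert 'a'  (+1)
  4. substitute 's' -> 'd'  (+1)
  5. keep 'i'
  6. substitute 's' -> 'l'  (+1)
  7. substitute 't' -> 'y'  (+1)
Edit distance = 4
Max length = max(6, 7) = 7
Similarity = 1 - 4/7
= 0.4286


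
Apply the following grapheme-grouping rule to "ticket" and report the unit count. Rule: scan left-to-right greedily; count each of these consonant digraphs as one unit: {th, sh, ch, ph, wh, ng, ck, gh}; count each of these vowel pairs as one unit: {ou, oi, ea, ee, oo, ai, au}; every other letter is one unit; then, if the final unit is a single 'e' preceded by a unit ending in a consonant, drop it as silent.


Word: "ticket" (6 letters)
Left-to-right scan:
  [1] 't' (letter)
  [2] 'i' (letter)
  [3] 'ck' (digraph)
  [4] 'e' (letter)
  [5] 't' (letter)
Units from scan: 5
Sound units = 5 units


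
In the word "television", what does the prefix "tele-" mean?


Prefix: tele-
Example: television (tele- + vision)
Meaning = distant


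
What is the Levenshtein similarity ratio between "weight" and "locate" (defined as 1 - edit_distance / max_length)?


Word 1: "weight" (length 6)
Word 2: "locate" (length 6)
One optimal edit sequence:
  1. substitute 'w' -> 'l'  (+1)
  2. substitute 'e' -> 'o'  (+1)
  3. substitute 'i' -> 'c'  (+1)
  4. substitute 'g' -> 'a'  (+1)
  5. substitute 'h' -> 't'  (+1)
  6. substitute 't' -> 'e'  (+1)
Edit distance = 6
Max length = max(6, 6) = 6
Similarity = 1 - 6/6
= 0.0000


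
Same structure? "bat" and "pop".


Pattern of "bat": [0, 1, 2]
Pattern of "pop": [0, 1, 0]
Patterns do not match
Same pattern = No


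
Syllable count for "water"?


Word: "water"
Syllable breakdown: wa-ter
Counting: 2 parts
= 2 syllables


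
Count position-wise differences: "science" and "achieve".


Comparing character by character (same length = 7):
  Pos 0: 's' vs 'a' !=
  Pos 1: 'c' vs 'c' =
  Pos 2: 'i' vs 'h' !=
  Pos 3: 'e' vs 'i' !=
  Pos 4: 'n' vs 'e' !=
  Pos 5: 'c' vs 'v' !=
  Pos 6: 'e' vs 'e' =
Hamming distance = 5


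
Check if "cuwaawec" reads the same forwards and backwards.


Word: "cuwaawec"
Reversed: "cewaawuc"
Forward == Backward? cuwaawec != cewaawuc
Palindrome = No


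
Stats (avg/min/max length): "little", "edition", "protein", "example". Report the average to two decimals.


Lengths: "little"=6, "edition"=7, "protein"=7, "example"=7
Sum = 27, Count = 4
Average = 27/4 = 6.75
= avg=6.75, min=6, max=7


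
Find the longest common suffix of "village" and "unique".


Word 1: "village"
Word 2: "unique"
Comparing from end:
  Pos -1: 'e' == 'e'
  Pos -2: 'g' != 'u' (stop)
LCS = "e" (length 1)


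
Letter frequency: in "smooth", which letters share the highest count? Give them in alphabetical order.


Word: "smooth"
Letter counts:
  'h': 1
  'm': 1
  'o': 2
  's': 1
  't': 1
Maximum count = 2
Most frequent = 'o' (2 times each)


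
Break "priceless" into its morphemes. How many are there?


Word: "priceless"
Morphemes: price / -less
Each morpheme carries meaning
= 2 morphemes


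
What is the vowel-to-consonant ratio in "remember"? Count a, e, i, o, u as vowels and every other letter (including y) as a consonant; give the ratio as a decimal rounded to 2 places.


Word: "remember"
Vowels (a,e,i,o,u): 3
Consonants: 5
Ratio = 3/5
= 0.60


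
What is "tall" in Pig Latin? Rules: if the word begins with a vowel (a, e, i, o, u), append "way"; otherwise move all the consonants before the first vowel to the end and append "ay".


Word: "tall"
Starts with consonant(s) → move to end, add 'ay'
Consonant cluster: "t"
Pig Latin = "alltay"


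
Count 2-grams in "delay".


Word: "delay" (length 5)
Number of 2-grams = length - 2 + 1 = 5 - 2 + 1
= 4


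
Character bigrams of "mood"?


Word: "mood" (length 4)
Number of bigrams = 4 - 2 + 1 = 3
  Position 0: "mo"
  Position 1: "oo"
  Position 2: "od"
Bigrams = "mo", "oo", "od"


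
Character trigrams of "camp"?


Word: "camp" (length 4)
Number of trigrams = 4 - 3 + 1 = 2
  Position 0: "cam"
  Position 1: "amp"
Trigrams = "cam", "amp"


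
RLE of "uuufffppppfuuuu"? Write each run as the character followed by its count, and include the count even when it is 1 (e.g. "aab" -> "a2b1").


String: "uuufffppppfuuuu"
Scanning for consecutive runs:
  'u' x 3
  'f' x 3
  'p' x 4
  'f' x 1
  'u' x 4
RLE = "u3f3p4f1u4"


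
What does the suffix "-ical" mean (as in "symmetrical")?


Suffix: -ical
Example: symmetrical (symmetry + -ical, with a spelling change)
Meaning = relating to


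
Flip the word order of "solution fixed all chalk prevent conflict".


Original: "solution fixed all chalk prevent conflict"
Words (1..n): solution | fixed | all | chalk | prevent | conflict
Reversed (n..1): conflict | prevent | chalk | all | fixed | solution
Result = "conflict prevent chalk all fixed solution"


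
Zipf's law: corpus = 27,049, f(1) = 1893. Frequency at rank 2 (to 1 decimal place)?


Zipf's law: f(r) = f(1) / r
f(1) = 1893
f(2) = 1893 / 2
= 946.5 occurrences


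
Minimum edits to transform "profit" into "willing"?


Word 1: "profit" (length 6)
Word 2: "willing" (length 7)
One optimal edit sequence (insert/delete/substitute each cost 1):
  1. substitute 'p' -> 'w'  (+1)
  2. substitute 'r' -> 'i'  (+1)
  3. substitute 'o' -> 'l'  (+1)
  4. substitute 'f' -> 'l'  (+1)
  5. keep 'i'
  6. insert 'n'  (+1)
  7. substitute 't' -> 'g'  (+1)
Total edit operations: 6
Edit distance = 6


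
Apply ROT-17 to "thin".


Word: "thin"
Shift: 17
Each letter → (letter + shift) mod 26:
  't' (19) + 17 = 10 → 'k'
  'h' (7) + 17 = 24 → 'y'
  'i' (8) + 17 = 25 → 'z'
  'n' (13) + 17 = 4 → 'e'
Result = "kyze"


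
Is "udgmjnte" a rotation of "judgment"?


Word: "judgment", Candidate: "udgmjnte"
Method: check if candidate is substring of word+word
"judgmentjudgment" contains "udgmjnte"? No
Is rotation = No


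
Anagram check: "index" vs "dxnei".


Word 1: "index" → sorted: deinx
Word 2: "dxnei" → sorted: deinx
Same letters? deinx == deinx
Anagram = Yes


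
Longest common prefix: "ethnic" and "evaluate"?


Word 1: "ethnic"
Word 2: "evaluate"
Comparing from start:
  Pos 0: 'e' == 'e'
  Pos 1: 't' != 'v' (stop)
LCP = "e" (length 1)


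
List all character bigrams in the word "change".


Word: "change" (length 6)
Number of bigrams = 6 - 2 + 1 = 5
  Position 0: "ch"
  Position 1: "ha"
  Position 2: "an"
  Position 3: "ng"
  Position 4: "ge"
Bigrams = "ch", "ha", "an", "ng", "ge"


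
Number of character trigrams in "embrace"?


Word: "embrace" (length 7)
Number of 3-grams = length - 3 + 1 = 7 - 3 + 1
= 5


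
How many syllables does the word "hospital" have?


Word: "hospital"
Syllable breakdown: hos-pi-tal
Counting: 3 parts
= 3 syllables


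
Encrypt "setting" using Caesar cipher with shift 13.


Word: "setting"
Shift: 13
Each letter → (letter + shift) mod 26:
  's' (18) + 13 = 5 → 'f'
  'e' (4) + 13 = 17 → 'r'
  't' (19) + 13 = 6 → 'g'
  't' (19) + 13 = 6 → 'g'
  'i' (8) + 13 = 21 → 'v'
  'n' (13) + 13 = 0 → 'a'
  'g' (6) + 13 = 19 → 't'
Result = "frggvat"


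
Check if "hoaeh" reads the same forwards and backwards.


Word: "hoaeh"
Reversed: "heaoh"
Forward == Backward? hoaeh != heaoh
Palindrome = No


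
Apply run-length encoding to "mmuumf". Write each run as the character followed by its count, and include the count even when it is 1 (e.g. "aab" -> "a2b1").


String: "mmuumf"
Scanning for consecutive runs:
  'm' x 2
  'u' x 2
  'm' x 1
  'f' x 1
RLE = "m2u2m1f1"


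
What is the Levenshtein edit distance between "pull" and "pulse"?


Word 1: "pull" (length 4)
Word 2: "pulse" (length 5)
One optimal edit sequence (insert/delete/substitute each cost 1):
  1. keep 'p'
  2. keep 'u'
  3. keep 'l'
  4. insert 's'  (+1)
  5. substitute 'l' -> 'e'  (+1)
Total edit operations: 2
Edit distance = 2


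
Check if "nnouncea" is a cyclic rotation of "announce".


Word: "announce", Candidate: "nnouncea"
Method: check if candidate is substring of word+word
"announceannounce" contains "nnouncea"? Yes
Is rotation = Yes


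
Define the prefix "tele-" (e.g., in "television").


Prefix: tele-
Example: television (tele- + vision)
Meaning = distant


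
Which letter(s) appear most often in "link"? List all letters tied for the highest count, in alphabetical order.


Word: "link"
Letter counts:
  'i': 1
  'k': 1
  'l': 1
  'n': 1
Maximum count = 1
Most frequent = 'i', 'k', 'l', 'n' (1 time each)


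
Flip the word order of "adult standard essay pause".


Original: "adult standard essay pause"
Words (1..n): adult | standard | essay | pause
Reversed (n..1): pause | essay | standard | adult
Result = "pause essay standard adult"


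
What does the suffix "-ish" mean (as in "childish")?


Suffix: -ish
Example: childish = child + -ish
Meaning = somewhat / having the qualities of


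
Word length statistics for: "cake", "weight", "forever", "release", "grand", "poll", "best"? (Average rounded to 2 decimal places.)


Lengths: "cake"=4, "weight"=6, "forever"=7, "release"=7, "grand"=5, "poll"=4, "best"=4
Sum = 37, Count = 7
Average = 37/7 = 5.29
= avg=5.29, min=4, max=7


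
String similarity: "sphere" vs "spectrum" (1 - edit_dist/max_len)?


Word 1: "sphere" (length 6)
Word 2: "spectrum" (length 8)
One optimal edit sequence:
  1. keep 's'
  2. keep 'p'
  3. insert 'e'  (+1)
  4. substitute 'h' -> 'c'  (+1)
  5. substitute 'e' -> 't'  (+1)
  6. keep 'r'
  7. insert 'u'  (+1)
  8. substitute 'e' -> 'm'  (+1)
Edit distance = 5
Max length = max(6, 8) = 8
Similarity = 1 - 5/8
= 0.3750


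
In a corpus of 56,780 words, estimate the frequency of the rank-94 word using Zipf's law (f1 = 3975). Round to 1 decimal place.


Zipf's law: f(r) = f(1) / r
f(1) = 3975
f(94) = 3975 / 94
= 42.3 occurrences


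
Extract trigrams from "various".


Word: "various" (length 7)
Number of trigrams = 7 - 3 + 1 = 5
  Position 0: "var"
  Position 1: "ari"
  Position 2: "rio"
  Position 3: "iou"
  Position 4: "ous"
Trigrams = "var", "ari", "rio", "iou", "ous"


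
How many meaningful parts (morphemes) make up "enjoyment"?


Word: "enjoyment"
Morphemes: en- | joy | -ment
Each morpheme carries meaning
= 3 morphemes


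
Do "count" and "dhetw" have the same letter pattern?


Pattern of "count": [0, 1, 2, 3, 4]
Pattern of "dhetw": [0, 1, 2, 3, 4]
Patterns match
Same pattern = Yes


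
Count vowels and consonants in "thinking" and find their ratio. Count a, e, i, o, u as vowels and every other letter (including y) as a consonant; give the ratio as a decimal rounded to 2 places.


Word: "thinking"
Vowels (a,e,i,o,u): 2
Consonants: 6
Ratio = 2/6
= 0.33


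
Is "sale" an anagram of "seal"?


Word 1: "seal" → sorted: aels
Word 2: "sale" → sorted: aels
Same letters? aels == aels
Anagram = Yes


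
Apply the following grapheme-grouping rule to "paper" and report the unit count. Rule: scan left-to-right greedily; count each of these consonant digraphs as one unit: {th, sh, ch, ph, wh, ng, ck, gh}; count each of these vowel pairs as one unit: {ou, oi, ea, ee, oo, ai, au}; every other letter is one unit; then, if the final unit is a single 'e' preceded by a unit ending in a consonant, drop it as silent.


Word: "paper" (5 letters)
Left-to-right scan:
  [1] 'p' (letter)
  [2] 'a' (letter)
  [3] 'p' (letter)
  [4] 'e' (letter)
  [5] 'r' (letter)
Units from scan: 5
Sound units = 5 units


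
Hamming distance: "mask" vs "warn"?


Comparing character by character (same length = 4):
  Pos 0: 'm' vs 'w' !=
  Pos 1: 'a' vs 'a' =
  Pos 2: 's' vs 'r' !=
  Pos 3: 'k' vs 'n' !=
Hamming distance = 3


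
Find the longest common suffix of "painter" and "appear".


Word 1: "painter"
Word 2: "appear"
Comparing from end:
  Pos -1: 'r' == 'r'
  Pos -2: 'e' != 'a' (stop)
LCS = "r" (length 1)


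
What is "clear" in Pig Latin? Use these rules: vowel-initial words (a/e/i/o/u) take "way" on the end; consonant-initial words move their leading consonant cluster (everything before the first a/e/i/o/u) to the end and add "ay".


Word: "clear"
Starts with consonant(s) → move to end, add 'ay'
Consonant cluster: "cl"
Pig Latin = "earclay"


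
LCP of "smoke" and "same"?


Word 1: "smoke"
Word 2: "same"
Comparing from start:
  Pos 0: 's' == 's'
  Pos 1: 'm' != 'a' (stop)
LCP = "s" (length 1)


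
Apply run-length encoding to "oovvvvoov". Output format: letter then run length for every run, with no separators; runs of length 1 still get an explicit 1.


String: "oovvvvoov"
Scanning for consecutive runs:
  'o' x 2
  'v' x 4
  'o' x 2
  'v' x 1
RLE = "o2v4o2v1"


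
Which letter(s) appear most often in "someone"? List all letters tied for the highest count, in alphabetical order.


Word: "someone"
Letter counts:
  'e': 2
  'm': 1
  'n': 1
  'o': 2
  's': 1
Maximum count = 2
Most frequent = 'e', 'o' (2 times each)


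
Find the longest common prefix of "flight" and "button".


Word 1: "flight"
Word 2: "button"
Comparing from start:
  Pos 0: 'f' != 'b' (stop)
LCP = "" (length 0)


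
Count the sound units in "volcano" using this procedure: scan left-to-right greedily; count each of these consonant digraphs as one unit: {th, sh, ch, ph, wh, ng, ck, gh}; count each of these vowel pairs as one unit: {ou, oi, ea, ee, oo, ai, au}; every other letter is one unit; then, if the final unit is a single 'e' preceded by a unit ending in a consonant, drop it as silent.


Word: "volcano" (7 letters)
Left-to-right scan:
  [1] 'v' (letter)
  [2] 'o' (letter)
  [3] 'l' (letter)
  [4] 'c' (letter)
  [5] 'a' (letter)
  [6] 'n' (letter)
  [7] 'o' (letter)
Units from scan: 7
Sound units = 7 units


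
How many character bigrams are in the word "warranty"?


Word: "warranty" (length 8)
Number of 2-grams = length - 2 + 1 = 8 - 2 + 1
= 7


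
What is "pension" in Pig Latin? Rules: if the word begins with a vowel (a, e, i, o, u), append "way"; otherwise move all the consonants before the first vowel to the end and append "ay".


Word: "pension"
Starts with consonant(s) → move to end, add 'ay'
Consonant cluster: "p"
Pig Latin = "ensionpay"


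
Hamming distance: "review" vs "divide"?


Comparing character by character (same length = 6):
  Pos 0: 'r' vs 'd' !=
  Pos 1: 'e' vs 'i' !=
  Pos 2: 'v' vs 'v' =
  Pos 3: 'i' vs 'i' =
  Pos 4: 'e' vs 'd' !=
  Pos 5: 'w' vs 'e' !=
Hamming distance = 4


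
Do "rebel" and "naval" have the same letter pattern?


Pattern of "rebel": [0, 1, 2, 1, 3]
Pattern of "naval": [0, 1, 2, 1, 3]
Patterns match
Same pattern = Yes


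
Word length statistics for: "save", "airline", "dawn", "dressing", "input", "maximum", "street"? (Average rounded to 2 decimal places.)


Lengths: "save"=4, "airline"=7, "dawn"=4, "dressing"=8, "input"=5, "maximum"=7, "street"=6
Sum = 41, Count = 7
Average = 41/7 = 5.86
= avg=5.86, min=4, max=8


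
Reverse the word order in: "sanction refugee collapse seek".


Original: "sanction refugee collapse seek"
Words (1..n): sanction | refugee | collapse | seek
Reversed (n..1): seek | collapse | refugee | sanction
Result = "seek collapse refugee sanction"


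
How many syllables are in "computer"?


Word: "computer"
Syllable breakdown: com · pu · ter
Counting: 3 parts
= 3 syllables


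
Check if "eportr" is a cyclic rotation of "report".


Word: "report", Candidate: "eportr"
Method: check if candidate is substring of word+word
"reportreport" contains "eportr"? Yes
Is rotation = Yes


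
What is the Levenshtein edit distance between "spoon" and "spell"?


Word 1: "spoon" (length 5)
Word 2: "spell" (length 5)
One optimal edit sequence (insert/delete/substitute each cost 1):
  1. keep 's'
  2. keep 'p'
  3. substitute 'o' -> 'e'  (+1)
  4. substitute 'o' -> 'l'  (+1)
  5. substitute 'n' -> 'l'  (+1)
Total edit operations: 3
Edit distance = 3


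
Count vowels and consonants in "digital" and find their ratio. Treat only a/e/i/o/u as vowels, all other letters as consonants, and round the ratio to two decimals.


Word: "digital"
Vowels (a,e,i,o,u): 3
Consonants: 4
Ratio = 3/4
= 0.75


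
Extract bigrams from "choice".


Word: "choice" (length 6)
Number of bigrams = 6 - 2 + 1 = 5
  Position 0: "ch"
  Position 1: "ho"
  Position 2: "oi"
  Position 3: "ic"
  Position 4: "ce"
Bigrams = "ch", "ho", "oi", "ic", "ce"


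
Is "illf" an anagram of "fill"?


Word 1: "fill" → sorted: fill
Word 2: "illf" → sorted: fill
Same letters? fill == fill
Anagram = Yes


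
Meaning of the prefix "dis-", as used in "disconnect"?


Prefix: dis-
Example: disconnect (dis- + connect)
Meaning = not / opposite


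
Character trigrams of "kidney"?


Word: "kidney" (length 6)
Number of trigrams = 6 - 3 + 1 = 4
  Position 0: "kid"
  Position 1: "idn"
  Position 2: "dne"
  Position 3: "ney"
Trigrams = "kid", "idn", "dne", "ney"


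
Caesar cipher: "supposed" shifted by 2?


Word: "supposed"
Shift: 2
Each letter → (letter + shift) mod 26:
  's' (18) + 2 = 20 → 'u'
  'u' (20) + 2 = 22 → 'w'
  'p' (15) + 2 = 17 → 'r'
  'p' (15) + 2 = 17 → 'r'
  'o' (14) + 2 = 16 → 'q'
  's' (18) + 2 = 20 → 'u'
  'e' (4) + 2 = 6 → 'g'
  'd' (3) + 2 = 5 → 'f'
Result = "uwrrqugf"


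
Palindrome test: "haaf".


Word: "haaf"
Reversed: "faah"
Forward == Backward? haaf != faah
Palindrome = No


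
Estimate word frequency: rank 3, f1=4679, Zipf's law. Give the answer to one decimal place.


Zipf's law: f(r) = f(1) / r
f(1) = 4679
f(3) = 4679 / 3
= 1559.7 occurrences


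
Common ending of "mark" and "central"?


Word 1: "mark"
Word 2: "central"
Comparing from end:
  Pos -1: 'k' != 'l' (stop)
LCS = "" (length 0)


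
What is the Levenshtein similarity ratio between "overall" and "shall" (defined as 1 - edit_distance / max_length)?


Word 1: "overall" (length 7)
Word 2: "shall" (length 5)
One optimal edit sequence:
  1. delete 'o'  (+1)
  2. delete 'v'  (+1)
  3. substitute 'e' -> 's'  (+1)
  4. substitute 'r' -> 'h'  (+1)
  5. keep 'a'
  6. keep 'l'
  7. keep 'l'
Edit distance = 4
Max length = max(7, 5) = 7
Similarity = 1 - 4/7
= 0.4286


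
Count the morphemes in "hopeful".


Word: "hopeful"
Morphemes: hope / -ful
Each morpheme carries meaning
= 2 morphemes


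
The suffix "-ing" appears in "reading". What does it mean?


Suffix: -ing
As in: reading -> read + -ing
Meaning = present participle


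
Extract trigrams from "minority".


Word: "minority" (length 8)
Number of trigrams = 8 - 3 + 1 = 6
  Position 0: "min"
  Position 1: "ino"
  Position 2: "nor"
  Position 3: "ori"
  Position 4: "rit"
  Position 5: "ity"
Trigrams = "min", "ino", "nor", "ori", "rit", "ity"


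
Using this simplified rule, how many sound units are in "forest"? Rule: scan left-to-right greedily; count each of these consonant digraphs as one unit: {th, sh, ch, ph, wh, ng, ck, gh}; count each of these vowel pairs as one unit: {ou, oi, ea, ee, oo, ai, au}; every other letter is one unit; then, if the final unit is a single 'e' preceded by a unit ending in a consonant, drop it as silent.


Word: "forest" (6 letters)
Left-to-right scan:
  [1] 'f' (letter)
  [2] 'o' (letter)
  [3] 'r' (letter)
  [4] 'e' (letter)
  [5] 's' (letter)
  [6] 't' (letter)
Units from scan: 6
Sound units = 6 units


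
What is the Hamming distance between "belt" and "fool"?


Comparing character by character (same length = 4):
  Pos 0: 'b' vs 'f' !=
  Pos 1: 'e' vs 'o' !=
  Pos 2: 'l' vs 'o' !=
  Pos 3: 't' vs 'l' !=
Hamming distance = 4


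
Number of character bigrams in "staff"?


Word: "staff" (length 5)
Number of 2-grams = length - 2 + 1 = 5 - 2 + 1
= 4


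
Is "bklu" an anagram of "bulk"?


Word 1: "bulk" → sorted: bklu
Word 2: "bklu" → sorted: bklu
Same letters? bklu == bklu
Anagram = Yes


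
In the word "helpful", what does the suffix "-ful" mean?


Suffix: -ful
Example: helpful (help + -ful)
Meaning = full of


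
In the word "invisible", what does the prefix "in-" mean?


Prefix: in-
As in: invisible -> in- + visible
Meaning = not / into


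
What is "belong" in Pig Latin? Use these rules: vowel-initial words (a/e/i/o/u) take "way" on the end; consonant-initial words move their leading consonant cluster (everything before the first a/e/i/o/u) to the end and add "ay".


Word: "belong"
Starts with consonant(s) → move to end, add 'ay'
Consonant cluster: "b"
Pig Latin = "elongbay"


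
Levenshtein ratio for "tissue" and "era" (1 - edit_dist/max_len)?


Word 1: "tissue" (length 6)
Word 2: "era" (length 3)
One optimal edit sequence:
  1. delete 't'  (+1)
  2. delete 'i'  (+1)
  3. delete 's'  (+1)
  4. substitute 's' -> 'e'  (+1)
  5. substitute 'u' -> 'r'  (+1)
  6. substitute 'e' -> 'a'  (+1)
Edit distance = 6
Max length = max(6, 3) = 6
Similarity = 1 - 6/6
= 0.0000
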